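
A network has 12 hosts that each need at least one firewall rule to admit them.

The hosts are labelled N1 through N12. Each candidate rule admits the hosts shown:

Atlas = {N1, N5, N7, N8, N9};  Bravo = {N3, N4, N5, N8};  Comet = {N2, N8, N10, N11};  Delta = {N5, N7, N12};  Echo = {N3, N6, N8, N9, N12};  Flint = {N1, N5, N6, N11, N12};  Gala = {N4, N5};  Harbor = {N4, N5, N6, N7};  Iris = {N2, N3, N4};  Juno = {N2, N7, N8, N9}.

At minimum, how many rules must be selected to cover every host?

Take {Atlas, Comet, Flint, Iris}. Their union is {N1, N2, N3, N4, N5, N6, N7, N8, N9, N10, N11, N12}, which is all 12 hosts.
No 3 of the 10 rules cover everything (all 120 combinations miss at least one host), so 4 is optimal.

4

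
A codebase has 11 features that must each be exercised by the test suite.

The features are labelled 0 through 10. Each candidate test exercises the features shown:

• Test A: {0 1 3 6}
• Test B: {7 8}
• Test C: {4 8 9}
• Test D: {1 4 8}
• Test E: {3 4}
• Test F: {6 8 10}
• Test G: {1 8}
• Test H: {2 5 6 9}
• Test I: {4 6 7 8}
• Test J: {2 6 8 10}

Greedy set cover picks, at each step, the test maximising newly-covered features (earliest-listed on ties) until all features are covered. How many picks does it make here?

Greedy: pick A (covers 4 new) → pick C (covers 3 new) → pick H (covers 2 new) → pick B (covers 1 new) → pick F (covers 1 new). Total picks: 5.
(The true minimum cover uses only 4 tests, so greedy is not optimal here.)

5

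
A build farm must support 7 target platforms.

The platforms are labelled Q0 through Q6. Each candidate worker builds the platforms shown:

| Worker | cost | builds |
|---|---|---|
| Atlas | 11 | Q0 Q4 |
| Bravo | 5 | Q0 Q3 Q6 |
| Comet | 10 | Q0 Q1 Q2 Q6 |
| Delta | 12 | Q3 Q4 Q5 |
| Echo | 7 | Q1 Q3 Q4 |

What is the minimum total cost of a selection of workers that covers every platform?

Comet, Delta together cover every platform (Comet ∪ Delta = {Q0, Q1, Q2, Q3, Q4, Q5, Q6}); total cost 10 + 12 = 22.
The greedy pick Bravo, Echo, Comet, Delta costs 34; no covering selection beats 22.

22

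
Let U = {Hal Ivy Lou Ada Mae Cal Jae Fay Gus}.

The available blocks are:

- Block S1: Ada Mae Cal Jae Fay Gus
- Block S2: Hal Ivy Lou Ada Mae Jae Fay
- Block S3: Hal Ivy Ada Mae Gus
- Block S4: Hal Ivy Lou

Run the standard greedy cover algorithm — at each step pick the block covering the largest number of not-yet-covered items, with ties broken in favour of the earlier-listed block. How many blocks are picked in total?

2

Greedy: pick S2 (covers 7 new) → pick S1 (covers 2 new). Total picks: 2.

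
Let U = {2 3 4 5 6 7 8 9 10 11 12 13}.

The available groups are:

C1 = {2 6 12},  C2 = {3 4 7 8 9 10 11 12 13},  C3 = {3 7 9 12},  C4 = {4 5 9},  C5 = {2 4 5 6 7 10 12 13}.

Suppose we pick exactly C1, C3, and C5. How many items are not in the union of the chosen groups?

2

Union of C1, C3, C5 = {2, 3, 4, 5, 6, 7, 9, 10, 12, 13}.
Not covered: 8, 11 — 2 items.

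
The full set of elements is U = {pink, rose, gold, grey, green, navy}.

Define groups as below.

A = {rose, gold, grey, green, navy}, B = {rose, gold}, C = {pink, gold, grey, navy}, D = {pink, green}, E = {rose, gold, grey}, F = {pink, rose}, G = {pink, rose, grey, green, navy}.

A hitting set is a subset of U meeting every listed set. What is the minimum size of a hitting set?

2

Take H = {pink, rose}. Each listed group contains at least one of these, so H is a hitting set of size 2.
The groups B, D are pairwise disjoint, so any hitting set needs a separate element for each — at least 2. Hence 2 is optimal.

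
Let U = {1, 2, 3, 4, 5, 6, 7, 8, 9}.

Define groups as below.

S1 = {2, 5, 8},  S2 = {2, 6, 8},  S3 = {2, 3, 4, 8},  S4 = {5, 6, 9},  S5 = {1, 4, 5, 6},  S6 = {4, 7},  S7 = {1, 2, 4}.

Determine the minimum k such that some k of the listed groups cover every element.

S3 and S4 and S5 and S6 together: S3 ∪ S4 ∪ S5 ∪ S6 = {1, 2, 3, 4, 5, 6, 7, 8, 9} — every element is covered.
Only S6 contains 7, so S6 is forced; the remaining 7 elements need at least 3 more groups (each remaining group adds at most 3) — so at least 4 groups are needed, and 4 is optimal.

4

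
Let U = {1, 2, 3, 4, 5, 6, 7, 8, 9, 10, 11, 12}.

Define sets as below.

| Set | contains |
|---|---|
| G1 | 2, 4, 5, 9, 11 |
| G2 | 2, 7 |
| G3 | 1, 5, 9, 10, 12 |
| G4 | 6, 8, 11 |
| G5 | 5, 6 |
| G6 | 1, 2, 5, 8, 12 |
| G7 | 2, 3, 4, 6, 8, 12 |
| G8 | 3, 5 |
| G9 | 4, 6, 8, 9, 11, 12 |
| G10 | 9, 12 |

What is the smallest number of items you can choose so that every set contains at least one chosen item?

4

The 4 items {2, 5, 6, 12} hit every set.
The sets G2, G4, G8, G10 are pairwise disjoint, so any hitting set needs a separate item for each — at least 4. Hence 4 is optimal.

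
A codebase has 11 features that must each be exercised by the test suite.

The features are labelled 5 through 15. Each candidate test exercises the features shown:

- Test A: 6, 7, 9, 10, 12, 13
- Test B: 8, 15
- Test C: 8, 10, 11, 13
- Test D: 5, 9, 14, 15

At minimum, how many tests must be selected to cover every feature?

3

Take {A, C, D}. Their union is {5, 6, 7, 8, 9, 10, 11, 12, 13, 14, 15}, which is all 11 features.
Only D contains 5, so D is forced; the remaining 7 features need at least 2 more tests (each remaining test adds at most 5) — so at least 3 tests are needed, and 3 is optimal.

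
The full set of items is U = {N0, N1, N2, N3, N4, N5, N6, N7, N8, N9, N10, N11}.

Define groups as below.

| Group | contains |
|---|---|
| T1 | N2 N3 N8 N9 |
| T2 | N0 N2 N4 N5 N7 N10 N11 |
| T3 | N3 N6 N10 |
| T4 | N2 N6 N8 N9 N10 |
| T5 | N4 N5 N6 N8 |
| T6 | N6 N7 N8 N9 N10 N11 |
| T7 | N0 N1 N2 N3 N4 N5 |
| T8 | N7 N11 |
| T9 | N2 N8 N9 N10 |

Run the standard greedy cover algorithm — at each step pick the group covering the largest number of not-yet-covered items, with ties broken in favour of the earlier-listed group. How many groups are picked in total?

4

Greedy: pick T2 (covers 7 new) → pick T1 (covers 3 new) → pick T3 (covers 1 new) → pick T7 (covers 1 new). Total picks: 4.
(The true minimum cover uses only 2 groups, so greedy is not optimal here.)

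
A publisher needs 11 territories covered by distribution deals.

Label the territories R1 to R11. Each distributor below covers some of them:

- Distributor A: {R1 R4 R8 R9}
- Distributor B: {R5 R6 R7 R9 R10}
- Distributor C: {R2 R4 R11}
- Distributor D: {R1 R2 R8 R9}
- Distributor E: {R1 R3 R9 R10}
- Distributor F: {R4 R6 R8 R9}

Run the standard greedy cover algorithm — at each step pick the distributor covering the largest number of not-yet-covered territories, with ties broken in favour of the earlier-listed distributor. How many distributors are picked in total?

Greedy: pick B (covers 5 new) → pick A (covers 3 new) → pick C (covers 2 new) → pick E (covers 1 new). Total picks: 4.

4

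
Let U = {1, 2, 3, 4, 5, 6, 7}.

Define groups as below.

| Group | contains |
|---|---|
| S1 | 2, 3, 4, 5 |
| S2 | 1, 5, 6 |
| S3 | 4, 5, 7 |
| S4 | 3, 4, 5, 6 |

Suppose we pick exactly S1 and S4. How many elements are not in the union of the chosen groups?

2

Union of S1, S4 = {2, 3, 4, 5, 6}.
Not covered: 1, 7 — 2 elements.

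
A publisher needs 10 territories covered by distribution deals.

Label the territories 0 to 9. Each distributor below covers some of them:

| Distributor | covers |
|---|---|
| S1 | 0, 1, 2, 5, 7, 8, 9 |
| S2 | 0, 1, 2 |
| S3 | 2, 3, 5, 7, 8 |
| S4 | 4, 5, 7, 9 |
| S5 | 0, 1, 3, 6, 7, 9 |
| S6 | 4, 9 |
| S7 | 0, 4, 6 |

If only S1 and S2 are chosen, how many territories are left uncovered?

3

Union of S1, S2 = {0, 1, 2, 5, 7, 8, 9}.
Not covered: 3, 4, 6 — 3 territories.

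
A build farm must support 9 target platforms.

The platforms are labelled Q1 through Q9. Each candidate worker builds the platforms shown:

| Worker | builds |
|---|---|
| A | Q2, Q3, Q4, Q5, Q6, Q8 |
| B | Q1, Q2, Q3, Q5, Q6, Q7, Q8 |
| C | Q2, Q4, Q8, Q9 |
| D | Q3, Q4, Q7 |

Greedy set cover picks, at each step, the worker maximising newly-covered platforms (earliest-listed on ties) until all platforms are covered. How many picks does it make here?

2

Greedy: pick B (covers 7 new) → pick C (covers 2 new). Total picks: 2.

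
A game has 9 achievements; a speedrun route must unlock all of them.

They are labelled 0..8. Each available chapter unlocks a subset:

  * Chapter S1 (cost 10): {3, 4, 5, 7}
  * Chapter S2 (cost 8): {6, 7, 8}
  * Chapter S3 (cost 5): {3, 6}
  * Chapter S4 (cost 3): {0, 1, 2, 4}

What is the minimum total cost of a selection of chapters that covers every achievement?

21

S1, S2, S4 together cover every achievement (S1 ∪ S2 ∪ S4 = {0, 1, 2, 3, 4, 5, 6, 7, 8}); total cost 10 + 8 + 3 = 21.
The greedy pick S4, S3, S2, S1 costs 26; no covering selection beats 21.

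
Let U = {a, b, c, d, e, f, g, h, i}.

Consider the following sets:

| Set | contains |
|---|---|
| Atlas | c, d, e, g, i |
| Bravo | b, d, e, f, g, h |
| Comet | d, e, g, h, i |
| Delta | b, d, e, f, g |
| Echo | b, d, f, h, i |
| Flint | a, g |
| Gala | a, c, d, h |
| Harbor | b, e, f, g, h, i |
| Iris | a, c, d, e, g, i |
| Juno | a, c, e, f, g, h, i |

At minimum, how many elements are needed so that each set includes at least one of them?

2

Take T = {d, g}. Each listed set contains at least one of these, so T is a hitting set of size 2.
The sets Echo, Flint are pairwise disjoint, so any hitting set needs a separate element for each — at least 2. Hence 2 is optimal.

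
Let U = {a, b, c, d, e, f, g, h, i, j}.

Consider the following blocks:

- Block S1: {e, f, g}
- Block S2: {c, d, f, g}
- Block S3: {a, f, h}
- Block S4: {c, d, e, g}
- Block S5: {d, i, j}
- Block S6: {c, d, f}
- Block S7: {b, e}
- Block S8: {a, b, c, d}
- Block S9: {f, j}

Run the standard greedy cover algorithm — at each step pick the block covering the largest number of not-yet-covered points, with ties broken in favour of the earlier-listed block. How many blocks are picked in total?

Greedy: pick S2 (covers 4 new) → pick S3 (covers 2 new) → pick S5 (covers 2 new) → pick S7 (covers 2 new). Total picks: 4.

4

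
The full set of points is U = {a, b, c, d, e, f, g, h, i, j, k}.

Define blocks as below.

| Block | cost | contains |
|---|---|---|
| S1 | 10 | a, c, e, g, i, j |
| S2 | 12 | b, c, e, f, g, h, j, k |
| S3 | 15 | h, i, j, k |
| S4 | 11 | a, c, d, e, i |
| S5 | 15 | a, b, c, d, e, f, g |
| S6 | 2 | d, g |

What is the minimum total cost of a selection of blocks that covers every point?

23

S2, S4 together cover every point (S2 ∪ S4 = {a, b, c, d, e, f, g, h, i, j, k}); total cost 12 + 11 = 23.
The greedy pick S6, S2, S1 costs 24; no covering selection beats 23.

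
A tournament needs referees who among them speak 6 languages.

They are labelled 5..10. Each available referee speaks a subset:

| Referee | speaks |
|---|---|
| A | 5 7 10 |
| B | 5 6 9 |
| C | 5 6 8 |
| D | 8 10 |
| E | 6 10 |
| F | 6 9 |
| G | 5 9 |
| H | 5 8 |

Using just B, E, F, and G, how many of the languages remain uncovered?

Union of B, E, F, G = {5, 6, 9, 10}.
Not covered: 7, 8 — 2 languages.

2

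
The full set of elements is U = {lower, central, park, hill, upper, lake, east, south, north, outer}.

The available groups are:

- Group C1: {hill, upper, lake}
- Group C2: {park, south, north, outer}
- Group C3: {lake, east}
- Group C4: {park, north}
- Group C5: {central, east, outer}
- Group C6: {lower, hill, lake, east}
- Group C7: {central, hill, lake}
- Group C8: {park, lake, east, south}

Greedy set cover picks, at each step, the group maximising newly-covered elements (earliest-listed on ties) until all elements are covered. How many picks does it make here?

4

Greedy: pick C2 (covers 4 new) → pick C6 (covers 4 new) → pick C1 (covers 1 new) → pick C5 (covers 1 new). Total picks: 4.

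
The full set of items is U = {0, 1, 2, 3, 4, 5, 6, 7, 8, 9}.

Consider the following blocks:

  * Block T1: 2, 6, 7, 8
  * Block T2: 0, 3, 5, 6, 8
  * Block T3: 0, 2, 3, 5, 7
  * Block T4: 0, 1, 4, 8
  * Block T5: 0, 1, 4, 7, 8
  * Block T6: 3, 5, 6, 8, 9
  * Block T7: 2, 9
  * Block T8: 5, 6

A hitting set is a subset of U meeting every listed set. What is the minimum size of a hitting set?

The 3 items {0, 2, 5} hit every block.
The blocks T4, T7, T8 are pairwise disjoint, so any hitting set needs a separate item for each — at least 3. Hence 3 is optimal.

3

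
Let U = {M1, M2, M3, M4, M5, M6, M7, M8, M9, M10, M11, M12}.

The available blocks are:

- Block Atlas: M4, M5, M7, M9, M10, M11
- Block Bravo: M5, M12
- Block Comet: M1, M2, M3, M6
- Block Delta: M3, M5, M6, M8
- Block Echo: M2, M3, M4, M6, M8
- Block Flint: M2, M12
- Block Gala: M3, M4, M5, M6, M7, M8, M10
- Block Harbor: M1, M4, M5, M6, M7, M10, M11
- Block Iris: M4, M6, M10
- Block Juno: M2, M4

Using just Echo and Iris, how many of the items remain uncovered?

Union of Echo, Iris = {M2, M3, M4, M6, M8, M10}.
Not covered: M1, M5, M7, M9, M11, M12 — 6 items.

6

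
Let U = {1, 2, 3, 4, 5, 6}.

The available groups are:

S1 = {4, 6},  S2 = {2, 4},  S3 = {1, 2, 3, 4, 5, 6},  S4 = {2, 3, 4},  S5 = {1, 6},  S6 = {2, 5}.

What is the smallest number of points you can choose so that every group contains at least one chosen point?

Take H = {2, 6}. Each listed group contains at least one of these, so H is a hitting set of size 2.
The groups S4, S5 are pairwise disjoint, so any hitting set needs a separate point for each — at least 2. Hence 2 is optimal.

2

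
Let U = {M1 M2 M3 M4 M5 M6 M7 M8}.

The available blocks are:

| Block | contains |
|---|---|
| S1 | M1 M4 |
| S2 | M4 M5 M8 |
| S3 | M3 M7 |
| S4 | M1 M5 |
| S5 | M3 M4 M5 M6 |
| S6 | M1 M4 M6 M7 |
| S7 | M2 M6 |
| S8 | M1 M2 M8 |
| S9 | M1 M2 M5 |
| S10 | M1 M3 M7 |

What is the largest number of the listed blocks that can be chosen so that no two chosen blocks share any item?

S2, S7, S10 are pairwise disjoint (S2={M4,M5,M8}; S7={M2,M6}; S10={M1,M3,M7}).
Every remaining block overlaps one of these, and no 4 of the listed blocks are pairwise disjoint, so 3 is the maximum.

3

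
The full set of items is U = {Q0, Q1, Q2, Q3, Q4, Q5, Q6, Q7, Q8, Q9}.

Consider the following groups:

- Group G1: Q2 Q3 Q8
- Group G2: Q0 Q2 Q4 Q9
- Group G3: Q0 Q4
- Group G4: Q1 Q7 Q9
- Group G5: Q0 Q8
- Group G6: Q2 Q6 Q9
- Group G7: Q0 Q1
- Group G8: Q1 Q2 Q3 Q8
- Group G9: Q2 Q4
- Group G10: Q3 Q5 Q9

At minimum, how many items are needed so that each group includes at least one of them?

H = {Q0, Q2, Q9} meets every group (each contains at least one member of H), and |H| = 3.
The groups G7, G9, G10 are pairwise disjoint, so any hitting set needs a separate item for each — at least 3. Hence 3 is optimal.

3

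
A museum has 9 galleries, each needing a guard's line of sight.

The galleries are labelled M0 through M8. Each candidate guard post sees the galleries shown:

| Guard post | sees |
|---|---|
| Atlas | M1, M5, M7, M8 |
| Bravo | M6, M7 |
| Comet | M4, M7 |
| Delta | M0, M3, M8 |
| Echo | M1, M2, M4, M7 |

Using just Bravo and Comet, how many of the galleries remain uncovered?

Union of Bravo, Comet = {M4, M6, M7}.
Not covered: M0, M1, M2, M3, M5, M8 — 6 galleries.

6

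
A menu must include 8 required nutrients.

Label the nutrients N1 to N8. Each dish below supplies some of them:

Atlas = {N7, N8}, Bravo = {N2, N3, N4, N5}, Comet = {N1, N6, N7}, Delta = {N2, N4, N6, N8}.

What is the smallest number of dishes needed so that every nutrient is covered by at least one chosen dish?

Bravo and Comet and Delta together: Bravo ∪ Comet ∪ Delta = {N1, N2, N3, N4, N5, N6, N7, N8} — every nutrient is covered.
Only Comet contains N1, so Comet is forced; the remaining 5 nutrients need at least 2 more dishes (each remaining dish adds at most 4) — so at least 3 dishes are needed, and 3 is optimal.

3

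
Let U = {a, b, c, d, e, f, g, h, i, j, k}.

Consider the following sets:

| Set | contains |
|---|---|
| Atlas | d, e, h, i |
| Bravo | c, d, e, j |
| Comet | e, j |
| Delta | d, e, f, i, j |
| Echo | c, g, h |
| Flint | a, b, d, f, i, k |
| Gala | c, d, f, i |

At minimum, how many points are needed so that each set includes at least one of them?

The 3 points {c, e, i} hit every set.
The sets Comet, Echo, Flint are pairwise disjoint, so any hitting set needs a separate point for each — at least 3. Hence 3 is optimal.

3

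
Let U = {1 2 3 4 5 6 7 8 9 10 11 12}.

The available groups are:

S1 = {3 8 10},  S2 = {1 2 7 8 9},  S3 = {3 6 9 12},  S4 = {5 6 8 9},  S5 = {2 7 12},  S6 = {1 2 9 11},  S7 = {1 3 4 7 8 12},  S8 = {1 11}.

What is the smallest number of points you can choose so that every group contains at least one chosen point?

H = {8, 11, 12} meets every group (each contains at least one member of H), and |H| = 3.
The groups S1, S5, S8 are pairwise disjoint, so any hitting set needs a separate point for each — at least 3. Hence 3 is optimal.

3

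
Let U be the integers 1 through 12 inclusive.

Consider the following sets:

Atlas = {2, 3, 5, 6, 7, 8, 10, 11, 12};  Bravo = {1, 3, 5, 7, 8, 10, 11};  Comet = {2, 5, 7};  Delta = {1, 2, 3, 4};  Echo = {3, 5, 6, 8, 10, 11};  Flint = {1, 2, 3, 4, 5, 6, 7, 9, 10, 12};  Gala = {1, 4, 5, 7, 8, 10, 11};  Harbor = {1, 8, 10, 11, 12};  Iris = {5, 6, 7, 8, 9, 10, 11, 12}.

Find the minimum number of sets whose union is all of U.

Take {Bravo, Flint}. Their union is {1, 2, 3, 4, 5, 6, 7, 8, 9, 10, 11, 12}, which is all 12 elements.
No single set has all 12 elements (the largest, Flint, has 10), so 2 is optimal.

2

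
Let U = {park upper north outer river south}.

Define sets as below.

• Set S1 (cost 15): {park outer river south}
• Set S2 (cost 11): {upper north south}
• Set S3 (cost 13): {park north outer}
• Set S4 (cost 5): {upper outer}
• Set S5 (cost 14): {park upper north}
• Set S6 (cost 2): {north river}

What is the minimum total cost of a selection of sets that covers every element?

S1, S4, S6 together cover every element (S1 ∪ S4 ∪ S6 = {park, upper, north, outer, river, south}); total cost 15 + 5 + 2 = 22.
No covering selection has total cost below 22.

22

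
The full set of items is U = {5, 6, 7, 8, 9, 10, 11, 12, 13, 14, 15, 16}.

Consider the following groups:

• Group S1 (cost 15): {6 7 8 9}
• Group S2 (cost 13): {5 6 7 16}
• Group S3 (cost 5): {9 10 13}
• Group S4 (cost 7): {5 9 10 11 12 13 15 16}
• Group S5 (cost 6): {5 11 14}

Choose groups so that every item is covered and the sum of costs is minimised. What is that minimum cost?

28

S1, S4, S5 together cover every item (S1 ∪ S4 ∪ S5 = {5, 6, 7, 8, 9, 10, 11, 12, 13, 14, 15, 16}); total cost 15 + 7 + 6 = 28.
No covering selection has total cost below 28.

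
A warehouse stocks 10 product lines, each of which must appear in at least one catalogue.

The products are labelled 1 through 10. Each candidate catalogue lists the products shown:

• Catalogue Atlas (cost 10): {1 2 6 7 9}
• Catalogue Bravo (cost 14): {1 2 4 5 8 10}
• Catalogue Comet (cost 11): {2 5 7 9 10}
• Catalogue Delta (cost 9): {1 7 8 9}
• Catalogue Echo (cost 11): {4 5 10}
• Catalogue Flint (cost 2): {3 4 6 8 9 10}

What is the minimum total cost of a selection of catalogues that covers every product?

Comet, Delta, Flint together cover every product (Comet ∪ Delta ∪ Flint = {1, 2, 3, 4, 5, 6, 7, 8, 9, 10}); total cost 11 + 9 + 2 = 22.
The greedy pick Flint, Atlas, Comet costs 23; no covering selection beats 22.

22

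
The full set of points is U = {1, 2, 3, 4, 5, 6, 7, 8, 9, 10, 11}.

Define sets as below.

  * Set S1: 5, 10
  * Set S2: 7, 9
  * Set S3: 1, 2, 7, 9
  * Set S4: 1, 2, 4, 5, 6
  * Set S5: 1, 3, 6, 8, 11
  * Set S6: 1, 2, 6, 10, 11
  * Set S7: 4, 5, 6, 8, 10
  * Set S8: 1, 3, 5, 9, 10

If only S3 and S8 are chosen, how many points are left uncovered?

4

Union of S3, S8 = {1, 2, 3, 5, 7, 9, 10}.
Not covered: 4, 6, 8, 11 — 4 points.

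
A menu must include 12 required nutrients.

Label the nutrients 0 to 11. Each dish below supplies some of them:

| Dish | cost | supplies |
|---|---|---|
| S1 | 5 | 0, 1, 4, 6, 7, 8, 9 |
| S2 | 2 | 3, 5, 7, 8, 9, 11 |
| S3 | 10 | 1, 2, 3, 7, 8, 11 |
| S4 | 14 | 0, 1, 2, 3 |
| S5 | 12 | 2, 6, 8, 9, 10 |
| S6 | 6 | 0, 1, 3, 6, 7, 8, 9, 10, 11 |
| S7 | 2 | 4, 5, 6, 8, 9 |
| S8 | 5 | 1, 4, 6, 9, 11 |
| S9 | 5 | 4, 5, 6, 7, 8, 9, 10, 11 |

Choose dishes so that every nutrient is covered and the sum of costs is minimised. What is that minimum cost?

18

S3, S6, S7 together cover every nutrient (S3 ∪ S6 ∪ S7 = {0, 1, 2, 3, 4, 5, 6, 7, 8, 9, 10, 11}); total cost 10 + 6 + 2 = 18.
The greedy pick S2, S7, S6, S3 costs 20; no covering selection beats 18.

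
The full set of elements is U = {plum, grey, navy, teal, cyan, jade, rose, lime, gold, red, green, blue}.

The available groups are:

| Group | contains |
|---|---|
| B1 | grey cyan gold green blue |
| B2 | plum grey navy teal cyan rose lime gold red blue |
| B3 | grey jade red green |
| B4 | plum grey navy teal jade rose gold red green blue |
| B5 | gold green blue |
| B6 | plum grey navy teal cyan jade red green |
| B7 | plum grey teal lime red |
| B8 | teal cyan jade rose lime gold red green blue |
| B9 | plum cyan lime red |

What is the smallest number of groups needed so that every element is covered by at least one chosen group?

Take {B2, B4}. Their union is {plum, grey, navy, teal, cyan, jade, rose, lime, gold, red, green, blue}, which is all 12 elements.
No single group has all 12 elements (the largest, B2, has 10), so 2 is optimal.

2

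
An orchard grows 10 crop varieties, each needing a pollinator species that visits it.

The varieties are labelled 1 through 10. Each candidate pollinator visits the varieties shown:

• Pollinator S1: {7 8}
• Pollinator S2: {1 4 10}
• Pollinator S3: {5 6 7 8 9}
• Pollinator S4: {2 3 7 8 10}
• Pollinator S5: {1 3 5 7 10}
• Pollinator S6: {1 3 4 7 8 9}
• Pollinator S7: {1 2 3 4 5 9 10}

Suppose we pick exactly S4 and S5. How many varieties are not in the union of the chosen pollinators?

Union of S4, S5 = {1, 2, 3, 5, 7, 8, 10}.
Not covered: 4, 6, 9 — 3 varieties.

3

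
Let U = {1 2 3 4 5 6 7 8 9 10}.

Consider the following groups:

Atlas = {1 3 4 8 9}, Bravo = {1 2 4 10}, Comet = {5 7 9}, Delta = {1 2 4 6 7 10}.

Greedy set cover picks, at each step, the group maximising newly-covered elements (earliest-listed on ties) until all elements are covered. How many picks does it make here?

3

Greedy: pick Delta (covers 6 new) → pick Atlas (covers 3 new) → pick Comet (covers 1 new). Total picks: 3.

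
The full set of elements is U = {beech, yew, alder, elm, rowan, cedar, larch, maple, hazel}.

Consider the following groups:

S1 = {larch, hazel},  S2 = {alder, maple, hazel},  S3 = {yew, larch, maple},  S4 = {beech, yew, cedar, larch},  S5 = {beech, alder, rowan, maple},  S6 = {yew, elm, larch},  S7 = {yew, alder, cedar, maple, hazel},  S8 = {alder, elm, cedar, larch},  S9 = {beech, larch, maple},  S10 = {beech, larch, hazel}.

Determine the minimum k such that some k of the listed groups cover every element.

S5, S6, and S7 cover everything between them: the union {beech, yew, alder, elm, rowan, cedar, larch, maple, hazel} is all of U.
Only S5 contains rowan, so S5 is forced; the remaining 5 elements need at least 2 more groups (each remaining group adds at most 3) — so at least 3 groups are needed, and 3 is optimal.

3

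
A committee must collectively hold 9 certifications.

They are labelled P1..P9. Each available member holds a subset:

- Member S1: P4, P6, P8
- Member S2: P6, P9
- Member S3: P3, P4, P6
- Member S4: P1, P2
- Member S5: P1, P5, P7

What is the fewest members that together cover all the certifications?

5

Take {S1, S2, S3, S4, S5}. Their union is {P1, P2, P3, P4, P5, P6, P7, P8, P9}, which is all 9 certifications.
No 4 of the 5 members cover everything (all 5 combinations miss at least one certification), so 5 is optimal.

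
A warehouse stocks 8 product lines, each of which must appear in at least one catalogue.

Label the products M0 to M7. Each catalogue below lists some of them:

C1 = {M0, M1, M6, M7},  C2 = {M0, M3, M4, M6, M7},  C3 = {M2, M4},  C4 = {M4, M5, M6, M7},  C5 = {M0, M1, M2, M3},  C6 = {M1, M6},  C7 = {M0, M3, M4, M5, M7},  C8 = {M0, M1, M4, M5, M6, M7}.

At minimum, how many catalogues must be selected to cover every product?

Take {C4, C5}. Their union is {M0, M1, M2, M3, M4, M5, M6, M7}, which is all 8 products.
No single catalogue has all 8 products (the largest, C8, has 6), so 2 is optimal.

2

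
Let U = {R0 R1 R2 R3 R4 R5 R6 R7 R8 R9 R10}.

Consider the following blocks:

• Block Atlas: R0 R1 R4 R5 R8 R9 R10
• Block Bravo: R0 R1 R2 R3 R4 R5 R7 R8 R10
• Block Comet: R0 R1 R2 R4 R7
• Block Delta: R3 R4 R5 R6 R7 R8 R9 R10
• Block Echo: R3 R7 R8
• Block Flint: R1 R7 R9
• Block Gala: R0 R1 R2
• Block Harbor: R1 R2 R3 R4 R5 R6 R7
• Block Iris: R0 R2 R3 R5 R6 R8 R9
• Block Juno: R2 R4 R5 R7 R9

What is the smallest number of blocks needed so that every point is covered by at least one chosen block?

Delta and Gala cover everything between them: the union {R0, R1, R2, R3, R4, R5, R6, R7, R8, R9, R10} is all of U.
No single block has all 11 points (the largest, Bravo, has 9), so 2 is optimal.

2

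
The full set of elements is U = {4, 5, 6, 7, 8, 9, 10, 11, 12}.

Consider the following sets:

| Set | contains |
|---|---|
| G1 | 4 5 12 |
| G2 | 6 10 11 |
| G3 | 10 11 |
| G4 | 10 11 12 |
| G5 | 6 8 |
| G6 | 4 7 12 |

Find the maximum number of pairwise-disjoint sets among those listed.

3

G1, G3, G5 are pairwise disjoint (G1={4,5,12}; G3={10,11}; G5={6,8}).
Every remaining set overlaps one of these, and no 4 of the listed sets are pairwise disjoint, so 3 is the maximum.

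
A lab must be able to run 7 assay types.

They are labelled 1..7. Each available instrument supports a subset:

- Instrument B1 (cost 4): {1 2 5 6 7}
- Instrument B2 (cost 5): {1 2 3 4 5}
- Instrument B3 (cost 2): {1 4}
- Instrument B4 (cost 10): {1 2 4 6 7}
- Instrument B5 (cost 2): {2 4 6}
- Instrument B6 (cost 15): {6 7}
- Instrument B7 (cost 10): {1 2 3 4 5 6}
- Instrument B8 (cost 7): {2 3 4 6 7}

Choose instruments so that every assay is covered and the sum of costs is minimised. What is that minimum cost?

B1, B2 together cover every assay (B1 ∪ B2 = {1, 2, 3, 4, 5, 6, 7}); total cost 4 + 5 = 9.
The greedy pick B5, B1, B2 costs 11; no covering selection beats 9.

9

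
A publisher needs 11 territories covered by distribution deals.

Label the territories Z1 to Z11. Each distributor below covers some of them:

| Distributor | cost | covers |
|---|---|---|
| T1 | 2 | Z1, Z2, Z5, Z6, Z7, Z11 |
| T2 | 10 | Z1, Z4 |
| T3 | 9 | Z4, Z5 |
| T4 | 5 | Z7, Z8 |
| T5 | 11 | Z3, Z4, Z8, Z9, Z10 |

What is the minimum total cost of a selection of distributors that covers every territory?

13

T1, T5 together cover every territory (T1 ∪ T5 = {Z1, Z2, Z3, Z4, Z5, Z6, Z7, Z8, Z9, Z10, Z11}); total cost 2 + 11 = 13.
No covering selection has total cost below 13.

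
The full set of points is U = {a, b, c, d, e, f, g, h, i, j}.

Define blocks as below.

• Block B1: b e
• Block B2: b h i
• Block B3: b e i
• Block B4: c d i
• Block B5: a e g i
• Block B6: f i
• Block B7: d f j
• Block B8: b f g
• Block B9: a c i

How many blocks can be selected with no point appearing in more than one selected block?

B1, B7, B9 are pairwise disjoint (B1={b,e}; B7={d,f,j}; B9={a,c,i}).
Every remaining block overlaps one of these, and no 4 of the listed blocks are pairwise disjoint, so 3 is the maximum.

3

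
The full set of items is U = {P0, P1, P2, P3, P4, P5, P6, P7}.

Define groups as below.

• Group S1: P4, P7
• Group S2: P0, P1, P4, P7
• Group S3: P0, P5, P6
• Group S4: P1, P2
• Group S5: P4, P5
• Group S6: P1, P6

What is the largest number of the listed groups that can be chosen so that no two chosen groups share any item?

S1, S3, S4 are pairwise disjoint (S1={P4,P7}; S3={P0,P5,P6}; S4={P1,P2}).
Every remaining group overlaps one of these, and no 4 of the listed groups are pairwise disjoint, so 3 is the maximum.

3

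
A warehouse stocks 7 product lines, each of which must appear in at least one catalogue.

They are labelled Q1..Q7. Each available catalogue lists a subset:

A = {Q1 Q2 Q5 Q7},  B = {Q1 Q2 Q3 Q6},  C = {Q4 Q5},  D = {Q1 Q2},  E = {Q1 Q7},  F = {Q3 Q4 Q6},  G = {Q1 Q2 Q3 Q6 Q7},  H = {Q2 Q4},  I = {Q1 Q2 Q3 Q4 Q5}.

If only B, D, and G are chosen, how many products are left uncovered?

2

Union of B, D, G = {Q1, Q2, Q3, Q6, Q7}.
Not covered: Q4, Q5 — 2 products.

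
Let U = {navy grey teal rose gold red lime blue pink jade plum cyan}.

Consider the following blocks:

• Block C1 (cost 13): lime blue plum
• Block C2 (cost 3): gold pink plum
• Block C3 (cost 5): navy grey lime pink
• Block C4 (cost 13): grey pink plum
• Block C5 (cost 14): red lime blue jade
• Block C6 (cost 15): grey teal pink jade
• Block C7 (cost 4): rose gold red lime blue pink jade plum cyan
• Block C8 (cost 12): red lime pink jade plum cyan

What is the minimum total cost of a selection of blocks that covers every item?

24

C3, C6, C7 together cover every item (C3 ∪ C6 ∪ C7 = {navy, grey, teal, rose, gold, red, lime, blue, pink, jade, plum, cyan}); total cost 5 + 15 + 4 = 24.
No covering selection has total cost below 24.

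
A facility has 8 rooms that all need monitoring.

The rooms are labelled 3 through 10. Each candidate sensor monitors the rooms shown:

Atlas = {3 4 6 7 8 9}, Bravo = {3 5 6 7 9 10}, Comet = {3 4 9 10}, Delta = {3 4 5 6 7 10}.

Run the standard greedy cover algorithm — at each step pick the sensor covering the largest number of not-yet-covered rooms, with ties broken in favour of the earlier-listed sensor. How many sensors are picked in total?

2

Greedy: pick Atlas (covers 6 new) → pick Bravo (covers 2 new). Total picks: 2.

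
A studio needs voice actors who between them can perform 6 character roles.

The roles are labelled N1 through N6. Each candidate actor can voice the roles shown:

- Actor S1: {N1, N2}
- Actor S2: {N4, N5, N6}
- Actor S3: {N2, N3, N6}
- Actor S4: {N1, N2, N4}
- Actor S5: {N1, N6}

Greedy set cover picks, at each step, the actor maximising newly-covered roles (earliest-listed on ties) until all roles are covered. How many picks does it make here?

Greedy: pick S2 (covers 3 new) → pick S1 (covers 2 new) → pick S3 (covers 1 new). Total picks: 3.

3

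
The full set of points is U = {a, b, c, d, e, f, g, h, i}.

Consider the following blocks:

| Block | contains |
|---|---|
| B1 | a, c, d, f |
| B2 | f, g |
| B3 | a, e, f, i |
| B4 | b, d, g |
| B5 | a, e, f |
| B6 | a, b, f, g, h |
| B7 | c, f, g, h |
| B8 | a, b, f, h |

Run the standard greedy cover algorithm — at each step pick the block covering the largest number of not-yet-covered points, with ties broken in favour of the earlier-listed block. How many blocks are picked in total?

3

Greedy: pick B6 (covers 5 new) → pick B1 (covers 2 new) → pick B3 (covers 2 new). Total picks: 3.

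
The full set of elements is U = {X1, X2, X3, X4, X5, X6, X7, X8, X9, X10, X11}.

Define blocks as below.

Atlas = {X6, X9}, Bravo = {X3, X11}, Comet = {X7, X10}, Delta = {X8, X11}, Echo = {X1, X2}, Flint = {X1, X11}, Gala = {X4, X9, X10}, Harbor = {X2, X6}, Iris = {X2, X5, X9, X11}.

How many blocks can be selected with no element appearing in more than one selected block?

4

Atlas, Bravo, Comet, Echo are pairwise disjoint (Atlas={X6,X9}; Bravo={X3,X11}; Comet={X7,X10}; Echo={X1,X2}).
Every remaining block overlaps one of these, and no 5 of the listed blocks are pairwise disjoint, so 4 is the maximum.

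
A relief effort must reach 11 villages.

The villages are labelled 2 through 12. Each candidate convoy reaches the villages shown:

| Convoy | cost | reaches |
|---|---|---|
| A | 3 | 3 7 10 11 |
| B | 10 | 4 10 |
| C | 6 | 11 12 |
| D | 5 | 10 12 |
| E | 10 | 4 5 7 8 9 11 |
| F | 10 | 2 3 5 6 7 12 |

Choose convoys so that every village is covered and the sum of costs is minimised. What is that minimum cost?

A, E, F together cover every village (A ∪ E ∪ F = {2, 3, 4, 5, 6, 7, 8, 9, 10, 11, 12}); total cost 3 + 10 + 10 = 23.
No covering selection has total cost below 23.

23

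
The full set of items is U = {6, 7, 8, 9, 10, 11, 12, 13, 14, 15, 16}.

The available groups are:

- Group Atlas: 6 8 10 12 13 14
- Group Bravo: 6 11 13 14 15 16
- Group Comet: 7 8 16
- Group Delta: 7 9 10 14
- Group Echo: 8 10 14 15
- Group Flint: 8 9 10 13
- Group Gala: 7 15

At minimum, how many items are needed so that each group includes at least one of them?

The 3 items {7, 10, 16} hit every group.
No choice of 2 items meets every group, so 3 is the minimum.

3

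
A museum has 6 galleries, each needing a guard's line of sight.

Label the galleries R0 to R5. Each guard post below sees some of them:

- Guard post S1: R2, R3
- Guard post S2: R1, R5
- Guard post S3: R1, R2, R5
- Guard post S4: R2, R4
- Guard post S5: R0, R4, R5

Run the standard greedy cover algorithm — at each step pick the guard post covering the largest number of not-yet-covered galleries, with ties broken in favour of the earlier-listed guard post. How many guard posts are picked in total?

3

Greedy: pick S3 (covers 3 new) → pick S5 (covers 2 new) → pick S1 (covers 1 new). Total picks: 3.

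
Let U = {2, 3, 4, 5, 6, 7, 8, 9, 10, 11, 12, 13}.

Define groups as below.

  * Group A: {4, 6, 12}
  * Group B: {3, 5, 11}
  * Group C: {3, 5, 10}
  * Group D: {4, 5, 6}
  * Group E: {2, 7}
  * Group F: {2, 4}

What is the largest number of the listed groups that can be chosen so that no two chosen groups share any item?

3

A, B, E are pairwise disjoint (A={4,6,12}; B={3,5,11}; E={2,7}).
Every remaining group overlaps one of these, and no 4 of the listed groups are pairwise disjoint, so 3 is the maximum.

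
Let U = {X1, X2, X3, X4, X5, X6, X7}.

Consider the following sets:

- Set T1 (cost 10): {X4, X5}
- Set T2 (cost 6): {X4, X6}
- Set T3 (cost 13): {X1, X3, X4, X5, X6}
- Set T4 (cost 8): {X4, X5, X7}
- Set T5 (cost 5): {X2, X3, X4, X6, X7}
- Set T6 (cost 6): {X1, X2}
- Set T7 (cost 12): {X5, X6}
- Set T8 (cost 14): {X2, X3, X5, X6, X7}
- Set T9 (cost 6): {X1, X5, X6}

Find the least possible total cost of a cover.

T5, T9 together cover every element (T5 ∪ T9 = {X1, X2, X3, X4, X5, X6, X7}); total cost 5 + 6 = 11.
No covering selection has total cost below 11.

11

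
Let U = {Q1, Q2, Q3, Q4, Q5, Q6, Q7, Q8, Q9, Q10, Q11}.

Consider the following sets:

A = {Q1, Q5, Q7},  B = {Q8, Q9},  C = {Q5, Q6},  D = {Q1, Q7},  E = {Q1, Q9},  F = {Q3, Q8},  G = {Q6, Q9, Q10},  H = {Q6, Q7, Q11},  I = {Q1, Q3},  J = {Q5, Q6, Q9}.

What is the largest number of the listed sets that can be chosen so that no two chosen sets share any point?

B, H, I are pairwise disjoint (B={Q8,Q9}; H={Q6,Q7,Q11}; I={Q1,Q3}).
Every remaining set overlaps one of these, and no 4 of the listed sets are pairwise disjoint, so 3 is the maximum.

3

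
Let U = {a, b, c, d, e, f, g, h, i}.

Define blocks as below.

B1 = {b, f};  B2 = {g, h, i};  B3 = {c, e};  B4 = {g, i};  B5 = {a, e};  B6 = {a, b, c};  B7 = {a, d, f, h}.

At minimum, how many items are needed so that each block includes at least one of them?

4

Take T = {a, b, c, i}. Each listed block contains at least one of these, so T is a hitting set of size 4.
No choice of 3 items meets every block, so 4 is the minimum.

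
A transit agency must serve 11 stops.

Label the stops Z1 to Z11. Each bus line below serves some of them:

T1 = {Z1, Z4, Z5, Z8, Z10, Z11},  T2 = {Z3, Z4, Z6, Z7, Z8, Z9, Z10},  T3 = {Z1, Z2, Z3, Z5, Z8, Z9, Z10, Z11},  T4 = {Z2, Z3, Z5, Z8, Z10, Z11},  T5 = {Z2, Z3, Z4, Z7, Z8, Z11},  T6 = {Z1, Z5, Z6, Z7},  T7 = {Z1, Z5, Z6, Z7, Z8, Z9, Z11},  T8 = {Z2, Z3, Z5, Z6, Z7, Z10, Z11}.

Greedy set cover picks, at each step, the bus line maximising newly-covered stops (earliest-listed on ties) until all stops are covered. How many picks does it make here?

Greedy: pick T3 (covers 8 new) → pick T2 (covers 3 new). Total picks: 2.

2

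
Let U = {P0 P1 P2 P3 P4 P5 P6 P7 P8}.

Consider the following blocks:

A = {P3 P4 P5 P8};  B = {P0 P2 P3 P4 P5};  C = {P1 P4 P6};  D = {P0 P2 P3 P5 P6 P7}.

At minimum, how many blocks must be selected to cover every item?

A and C and D together: A ∪ C ∪ D = {P0, P1, P2, P3, P4, P5, P6, P7, P8} — every item is covered.
Only C contains P1, so C is forced; the remaining 6 items need at least 2 more blocks (each remaining block adds at most 5) — so at least 3 blocks are needed, and 3 is optimal.

3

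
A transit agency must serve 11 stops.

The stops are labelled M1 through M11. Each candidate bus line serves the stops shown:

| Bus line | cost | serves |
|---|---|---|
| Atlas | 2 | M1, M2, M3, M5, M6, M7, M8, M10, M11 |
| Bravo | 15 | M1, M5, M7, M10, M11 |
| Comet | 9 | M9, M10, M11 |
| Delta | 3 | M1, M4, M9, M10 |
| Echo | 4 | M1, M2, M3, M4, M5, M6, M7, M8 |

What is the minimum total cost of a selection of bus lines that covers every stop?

Atlas, Delta together cover every stop (Atlas ∪ Delta = {M1, M2, M3, M4, M5, M6, M7, M8, M9, M10, M11}); total cost 2 + 3 = 5.
No covering selection has total cost below 5.

5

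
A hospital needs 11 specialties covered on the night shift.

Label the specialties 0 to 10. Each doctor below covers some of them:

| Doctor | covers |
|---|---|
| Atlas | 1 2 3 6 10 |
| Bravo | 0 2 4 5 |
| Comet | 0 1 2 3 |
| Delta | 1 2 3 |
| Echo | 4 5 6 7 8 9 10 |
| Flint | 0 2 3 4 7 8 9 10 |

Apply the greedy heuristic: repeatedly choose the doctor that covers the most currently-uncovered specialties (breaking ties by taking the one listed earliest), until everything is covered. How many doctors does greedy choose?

3

Greedy: pick Flint (covers 8 new) → pick Atlas (covers 2 new) → pick Bravo (covers 1 new). Total picks: 3.
(The true minimum cover uses only 2 doctors, so greedy is not optimal here.)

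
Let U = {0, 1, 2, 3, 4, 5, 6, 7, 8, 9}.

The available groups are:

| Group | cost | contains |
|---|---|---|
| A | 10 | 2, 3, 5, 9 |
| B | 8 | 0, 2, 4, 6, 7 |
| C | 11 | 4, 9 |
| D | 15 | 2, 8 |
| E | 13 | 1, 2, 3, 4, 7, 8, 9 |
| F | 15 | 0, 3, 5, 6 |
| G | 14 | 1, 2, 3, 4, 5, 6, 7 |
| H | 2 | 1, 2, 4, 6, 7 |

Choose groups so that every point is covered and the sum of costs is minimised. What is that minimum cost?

E, F together cover every point (E ∪ F = {0, 1, 2, 3, 4, 5, 6, 7, 8, 9}); total cost 13 + 15 = 28.
The greedy pick H, A, B, E costs 33; no covering selection beats 28.

28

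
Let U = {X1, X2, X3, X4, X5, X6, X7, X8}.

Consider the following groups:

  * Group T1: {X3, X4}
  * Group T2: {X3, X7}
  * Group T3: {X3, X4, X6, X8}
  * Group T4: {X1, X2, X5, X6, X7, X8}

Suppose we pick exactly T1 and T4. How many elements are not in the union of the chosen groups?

Union of T1, T4 = {X1, X2, X3, X4, X5, X6, X7, X8} — that's every element, so 0 are uncovered.

0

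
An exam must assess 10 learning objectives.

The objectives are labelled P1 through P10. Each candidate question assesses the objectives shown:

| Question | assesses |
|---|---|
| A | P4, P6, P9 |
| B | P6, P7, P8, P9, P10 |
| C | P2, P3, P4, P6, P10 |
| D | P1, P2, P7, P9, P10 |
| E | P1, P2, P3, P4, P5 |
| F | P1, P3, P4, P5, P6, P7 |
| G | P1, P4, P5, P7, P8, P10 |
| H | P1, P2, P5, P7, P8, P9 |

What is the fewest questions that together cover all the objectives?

2

Take {B, E}. Their union is {P1, P2, P3, P4, P5, P6, P7, P8, P9, P10}, which is all 10 objectives.
No single question has all 10 objectives (the largest, F, has 6), so 2 is optimal.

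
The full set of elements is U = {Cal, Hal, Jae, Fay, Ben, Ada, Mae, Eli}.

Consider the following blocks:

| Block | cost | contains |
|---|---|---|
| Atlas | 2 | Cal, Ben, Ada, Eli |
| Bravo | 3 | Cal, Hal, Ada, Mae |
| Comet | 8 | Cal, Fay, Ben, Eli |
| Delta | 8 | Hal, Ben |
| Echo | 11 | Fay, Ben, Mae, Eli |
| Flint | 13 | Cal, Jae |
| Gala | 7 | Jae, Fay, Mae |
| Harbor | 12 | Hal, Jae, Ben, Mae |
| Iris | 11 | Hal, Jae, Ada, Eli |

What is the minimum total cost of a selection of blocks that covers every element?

Atlas, Bravo, Gala together cover every element (Atlas ∪ Bravo ∪ Gala = {Cal, Hal, Jae, Fay, Ben, Ada, Mae, Eli}); total cost 2 + 3 + 7 = 12.
No covering selection has total cost below 12.

12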